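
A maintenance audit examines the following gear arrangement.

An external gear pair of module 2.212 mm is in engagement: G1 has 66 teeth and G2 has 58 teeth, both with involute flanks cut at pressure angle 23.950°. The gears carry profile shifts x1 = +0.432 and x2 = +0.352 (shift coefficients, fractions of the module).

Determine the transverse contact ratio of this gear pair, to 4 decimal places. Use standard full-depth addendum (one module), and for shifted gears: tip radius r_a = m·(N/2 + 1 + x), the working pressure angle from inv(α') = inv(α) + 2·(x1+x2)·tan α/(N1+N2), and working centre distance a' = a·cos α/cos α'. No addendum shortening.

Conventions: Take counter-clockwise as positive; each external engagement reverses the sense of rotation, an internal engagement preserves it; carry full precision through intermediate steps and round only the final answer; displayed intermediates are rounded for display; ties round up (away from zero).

recognized (one external pair, fixed centres): single-mesh tooth geometry, m = 2.212, N1 = 66, N2 = 58
base radii: r_b1 = 66.711048, r_b2 = 58.624861
tip radii: r_a1 = 76.163584, r_a2 = 67.138624
inv(α') = inv(23.950°) + 2·(+0.432+0.352)·tan α/(66+58) = 0.03179385  ⇒  α' = 25.46905°
a' = a·cos α / cos α' = 137.1440·cos 23.950°/cos 25.46905° = 138.827484
action lengths: √(r_a1²−r_b1²) = 36.749525, √(r_a2²−r_b2²) = 32.721866
base pitch p_b = π·m·cos α = 6.350877
CR = (36.749525 + 32.721866 − 138.827484·sin 25.46905°)/6.350877 = 1.538734
contact ratio ≈ 1.5387

1.5387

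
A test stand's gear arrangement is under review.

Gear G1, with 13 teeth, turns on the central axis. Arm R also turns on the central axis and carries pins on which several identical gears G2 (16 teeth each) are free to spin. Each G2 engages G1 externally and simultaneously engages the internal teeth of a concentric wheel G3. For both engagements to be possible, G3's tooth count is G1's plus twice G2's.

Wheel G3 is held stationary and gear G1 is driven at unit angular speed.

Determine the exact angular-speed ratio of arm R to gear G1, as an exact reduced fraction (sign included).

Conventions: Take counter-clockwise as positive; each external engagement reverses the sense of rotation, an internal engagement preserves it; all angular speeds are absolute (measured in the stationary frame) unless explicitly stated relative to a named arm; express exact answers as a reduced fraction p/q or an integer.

13/58

planetary set (13T centre, 16T on arm, 45T internal) — Willis relation
ring teeth: 13 + 2·16 = 45
13(ω_sun−ω_arm) = −45(ω_ring−ω_arm),  ω_ring = 0, ω_sun = 1
13(1−ω_arm) = −45(0−ω_arm)  ⇒  58·ω_arm = 13  ⇒  ω_arm = 13/58
ω_out/ω_in = 13/58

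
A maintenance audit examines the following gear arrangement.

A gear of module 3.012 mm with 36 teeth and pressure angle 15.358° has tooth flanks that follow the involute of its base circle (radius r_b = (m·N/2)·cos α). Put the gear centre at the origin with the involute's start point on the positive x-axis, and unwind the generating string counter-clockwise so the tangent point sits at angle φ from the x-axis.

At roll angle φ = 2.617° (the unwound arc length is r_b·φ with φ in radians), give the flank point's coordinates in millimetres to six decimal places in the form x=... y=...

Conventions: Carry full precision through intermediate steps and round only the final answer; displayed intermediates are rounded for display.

single-mesh involute tooth geometry (36T wheel at module 3.012)
pitch radius r_p = m·N/2 = 3.012·36/2 = 54.216000
base radius r_b = r_p·cos α = 54.216000·cos 15.358° = 52.279936
roll angle φ = 2.617° = 0.04567527 rad
x = r_b·(cos φ + φ·sin φ) = 52.334442
y = r_b·(sin φ − φ·cos φ) = 0.001660

x=52.334442 y=0.001660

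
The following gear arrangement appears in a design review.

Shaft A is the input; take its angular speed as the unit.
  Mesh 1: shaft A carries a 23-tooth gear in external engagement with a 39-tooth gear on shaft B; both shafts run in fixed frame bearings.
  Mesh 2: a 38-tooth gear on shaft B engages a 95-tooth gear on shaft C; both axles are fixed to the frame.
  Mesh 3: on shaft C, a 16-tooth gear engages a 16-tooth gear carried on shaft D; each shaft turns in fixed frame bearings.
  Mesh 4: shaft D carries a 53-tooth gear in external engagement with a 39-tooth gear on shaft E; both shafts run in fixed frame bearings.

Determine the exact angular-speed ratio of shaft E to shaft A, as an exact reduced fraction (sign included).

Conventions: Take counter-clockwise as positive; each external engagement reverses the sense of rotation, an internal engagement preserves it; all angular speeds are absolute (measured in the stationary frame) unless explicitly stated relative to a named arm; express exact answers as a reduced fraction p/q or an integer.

2438/7605

class = fixed-axis compound train [4 meshes; 4 ratios multiply, 4 sense flips]
mesh 1 [23T→39T]: running ratio 23/39, sense −
mesh 2 [38T→95T]: running ratio 46/195, sense +
mesh 3 [16T→16T]: running ratio 46/195, sense −
mesh 4 [53T→39T]: running ratio 2438/7605, sense +
ω_out/ω_in = 2438/7605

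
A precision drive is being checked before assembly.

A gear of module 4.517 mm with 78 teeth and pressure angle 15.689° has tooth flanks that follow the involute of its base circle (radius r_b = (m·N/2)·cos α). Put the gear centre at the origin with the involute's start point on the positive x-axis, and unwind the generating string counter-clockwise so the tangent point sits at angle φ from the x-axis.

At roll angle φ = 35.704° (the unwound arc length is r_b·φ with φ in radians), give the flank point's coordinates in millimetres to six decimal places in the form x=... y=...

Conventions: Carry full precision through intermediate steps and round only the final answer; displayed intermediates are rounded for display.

single-mesh involute tooth geometry (78T wheel at module 4.517)
pitch radius r_p = m·N/2 = 4.517·78/2 = 176.163000
base radius r_b = r_p·cos α = 176.163000·cos 15.689° = 169.599815
roll angle φ = 35.704° = 0.62315236 rad
x = r_b·(cos φ + φ·sin φ) = 199.400740
y = r_b·(sin φ − φ·cos φ) = 13.156117

x=199.400740 y=13.156117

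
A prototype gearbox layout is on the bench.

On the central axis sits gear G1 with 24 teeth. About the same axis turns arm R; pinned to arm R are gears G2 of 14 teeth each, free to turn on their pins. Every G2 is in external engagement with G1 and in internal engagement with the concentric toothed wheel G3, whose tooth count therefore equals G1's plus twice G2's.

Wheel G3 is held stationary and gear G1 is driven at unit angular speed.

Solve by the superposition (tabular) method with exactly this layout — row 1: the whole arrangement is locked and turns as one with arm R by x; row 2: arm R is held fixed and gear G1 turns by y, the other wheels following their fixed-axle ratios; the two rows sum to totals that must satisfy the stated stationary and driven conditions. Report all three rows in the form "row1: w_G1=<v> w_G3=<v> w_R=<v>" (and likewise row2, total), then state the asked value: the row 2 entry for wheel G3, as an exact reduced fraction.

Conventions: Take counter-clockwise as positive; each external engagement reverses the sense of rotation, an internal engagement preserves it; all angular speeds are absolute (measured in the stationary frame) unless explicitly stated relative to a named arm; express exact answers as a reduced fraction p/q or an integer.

row1: w_G1=6/19 w_G3=6/19 w_R=6/19
row2: w_G1=13/19 w_G3=-6/19 w_R=0
total: w_G1=1 w_G3=0 w_R=6/19
asked value: -6/19

class = planetary set [G3 = 24+2·14 = 52; Willis about the carrier]
row 1: whole set turns with the arm by x
row 2 (arm held, sun turns y): ω_ring = −(24/52)·y, ω_arm = 0
boundary: total ω_ring = x − (24/52)·y = 0 and total ω_sun = x + y = 1  ⇒  y = 13/19, x = 6/19
row 2 ring = −(24/52)·13/19 = -6/19
totals (row 1 + row 2): sun 6/19 + 13/19 = 1, ring 6/19 + (-6/19) = 0, arm 6/19 + 0 = 6/19
asked cell (row2, ring) = -6/19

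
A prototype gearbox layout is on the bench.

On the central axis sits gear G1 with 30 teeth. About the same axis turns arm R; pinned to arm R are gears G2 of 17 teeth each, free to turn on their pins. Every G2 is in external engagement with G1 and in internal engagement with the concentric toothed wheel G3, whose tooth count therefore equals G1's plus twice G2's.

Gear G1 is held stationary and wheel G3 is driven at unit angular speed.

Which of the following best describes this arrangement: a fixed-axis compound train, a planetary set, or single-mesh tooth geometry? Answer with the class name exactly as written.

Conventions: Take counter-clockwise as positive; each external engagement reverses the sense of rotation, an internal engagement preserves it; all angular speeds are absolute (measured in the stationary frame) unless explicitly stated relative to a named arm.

recognized (axles ride arm R): planetary set, 30/17/64 teeth
classification: planetary set

planetary set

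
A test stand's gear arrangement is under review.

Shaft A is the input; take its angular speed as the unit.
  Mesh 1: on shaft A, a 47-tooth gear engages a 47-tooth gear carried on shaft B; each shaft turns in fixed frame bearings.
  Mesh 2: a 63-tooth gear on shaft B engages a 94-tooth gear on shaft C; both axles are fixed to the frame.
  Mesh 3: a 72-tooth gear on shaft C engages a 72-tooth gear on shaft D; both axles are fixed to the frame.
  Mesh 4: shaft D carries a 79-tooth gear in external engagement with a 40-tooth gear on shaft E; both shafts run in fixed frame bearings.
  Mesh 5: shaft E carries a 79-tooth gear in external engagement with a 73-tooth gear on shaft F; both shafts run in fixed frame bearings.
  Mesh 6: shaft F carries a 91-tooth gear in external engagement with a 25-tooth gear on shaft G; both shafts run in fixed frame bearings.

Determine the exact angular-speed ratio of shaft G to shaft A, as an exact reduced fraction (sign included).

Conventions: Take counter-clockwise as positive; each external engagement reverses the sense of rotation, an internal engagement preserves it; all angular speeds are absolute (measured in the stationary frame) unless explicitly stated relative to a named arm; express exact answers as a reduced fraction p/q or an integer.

35779653/6862000

class = fixed-axis compound train [6 meshes; 6 ratios multiply, 6 sense flips]
mesh 1 [47T→47T]: running ratio 1, sense −
mesh 2 [63T→94T]: running ratio 63/94, sense +
mesh 3 [72T→72T]: running ratio 63/94, sense −
mesh 4 [79T→40T]: running ratio 4977/3760, sense +
mesh 5 [79T→73T]: running ratio 393183/274480, sense −
mesh 6 [91T→25T]: running ratio 35779653/6862000, sense +
ω_out/ω_in = 35779653/6862000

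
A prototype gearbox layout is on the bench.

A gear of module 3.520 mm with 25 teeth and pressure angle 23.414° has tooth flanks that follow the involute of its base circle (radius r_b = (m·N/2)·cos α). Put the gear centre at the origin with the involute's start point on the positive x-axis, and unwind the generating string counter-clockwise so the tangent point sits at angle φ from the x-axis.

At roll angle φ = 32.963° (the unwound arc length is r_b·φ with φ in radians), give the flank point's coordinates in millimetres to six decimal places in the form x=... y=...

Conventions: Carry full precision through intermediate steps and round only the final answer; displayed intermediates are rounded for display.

x=46.516177 y=2.479027

single-mesh involute tooth geometry (25T wheel at module 3.520)
pitch radius r_p = m·N/2 = 3.520·25/2 = 44.000000
base radius r_b = r_p·cos α = 44.000000·cos 23.414° = 40.376932
roll angle φ = 32.963° = 0.57531288 rad
x = r_b·(cos φ + φ·sin φ) = 46.516177
y = r_b·(sin φ − φ·cos φ) = 2.479027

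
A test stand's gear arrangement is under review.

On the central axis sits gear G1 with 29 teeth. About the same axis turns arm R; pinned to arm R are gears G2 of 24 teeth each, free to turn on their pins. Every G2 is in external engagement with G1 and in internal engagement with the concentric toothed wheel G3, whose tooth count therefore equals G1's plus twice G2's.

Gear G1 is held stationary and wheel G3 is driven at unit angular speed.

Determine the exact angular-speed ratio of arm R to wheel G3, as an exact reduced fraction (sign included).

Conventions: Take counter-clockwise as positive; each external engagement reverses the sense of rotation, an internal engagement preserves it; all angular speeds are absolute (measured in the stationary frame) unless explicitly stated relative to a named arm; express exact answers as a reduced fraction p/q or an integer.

class = planetary set [G3 = 29+2·24 = 77; Willis about the carrier]
ring teeth: 29 + 2·24 = 77
29(ω_sun−ω_arm) = −77(ω_ring−ω_arm),  ω_sun = 0, ω_ring = 1
29(0−ω_arm) = −77(1−ω_arm)  ⇒  106·ω_arm = 77  ⇒  ω_arm = 77/106
ω_out/ω_in = 77/106

77/106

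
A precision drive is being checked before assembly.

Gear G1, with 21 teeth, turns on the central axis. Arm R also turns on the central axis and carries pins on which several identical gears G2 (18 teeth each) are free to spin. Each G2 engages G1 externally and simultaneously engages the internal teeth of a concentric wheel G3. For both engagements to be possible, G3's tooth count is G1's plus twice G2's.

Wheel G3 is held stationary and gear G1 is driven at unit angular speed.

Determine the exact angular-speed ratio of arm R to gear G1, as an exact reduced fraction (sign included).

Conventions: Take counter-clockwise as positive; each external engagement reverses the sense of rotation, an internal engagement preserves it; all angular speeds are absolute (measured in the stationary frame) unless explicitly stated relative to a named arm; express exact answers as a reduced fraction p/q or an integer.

7/26

class = planetary set [G3 = 21+2·18 = 57; Willis about the carrier]
ring teeth: 21 + 2·18 = 57
21(ω_sun−ω_arm) = −57(ω_ring−ω_arm),  ω_ring = 0, ω_sun = 1
21(1−ω_arm) = −57(0−ω_arm)  ⇒  78·ω_arm = 21  ⇒  ω_arm = 7/26
ω_out/ω_in = 7/26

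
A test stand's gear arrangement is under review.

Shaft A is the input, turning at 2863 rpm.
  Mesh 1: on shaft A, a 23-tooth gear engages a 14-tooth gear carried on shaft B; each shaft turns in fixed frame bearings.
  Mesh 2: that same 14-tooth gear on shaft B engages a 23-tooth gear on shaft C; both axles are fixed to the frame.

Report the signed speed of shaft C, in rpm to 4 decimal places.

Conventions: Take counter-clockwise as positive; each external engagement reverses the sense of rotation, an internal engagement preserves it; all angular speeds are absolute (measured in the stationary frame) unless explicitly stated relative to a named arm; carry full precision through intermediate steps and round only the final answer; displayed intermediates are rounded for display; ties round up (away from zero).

+2863.0000 rpm

recognized (3 fixed axles, 2 meshes): fixed-axis compound train
mesh 1 [23T→14T]: ω = 2863.0000×23/14 = 4703.5000 rpm, sense flips to −
mesh 2 [14T→23T]: ω = 4703.5000×14/23 = 2863.0000 rpm, sense flips to +
signed output speed = +2863.0000 rpm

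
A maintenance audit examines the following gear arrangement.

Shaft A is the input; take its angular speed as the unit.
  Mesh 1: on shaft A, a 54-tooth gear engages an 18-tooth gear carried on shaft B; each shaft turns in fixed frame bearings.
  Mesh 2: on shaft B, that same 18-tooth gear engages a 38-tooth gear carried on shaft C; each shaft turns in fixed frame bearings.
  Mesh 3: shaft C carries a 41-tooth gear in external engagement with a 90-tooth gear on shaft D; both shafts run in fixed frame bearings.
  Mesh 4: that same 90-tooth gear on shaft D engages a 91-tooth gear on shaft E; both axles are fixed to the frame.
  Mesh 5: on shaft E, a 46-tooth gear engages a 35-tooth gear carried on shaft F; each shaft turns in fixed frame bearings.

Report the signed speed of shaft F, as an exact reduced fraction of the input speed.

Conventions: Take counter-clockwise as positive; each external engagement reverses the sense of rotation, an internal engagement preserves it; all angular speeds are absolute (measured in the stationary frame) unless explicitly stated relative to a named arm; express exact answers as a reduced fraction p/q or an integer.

5-mesh fixed-axis compound train (all bearings frame-fixed)
mesh 1 [54T→18T]: |ω|/ω_in = 1×54/18 = 3, sense flips to −
mesh 2 [18T→38T]: |ω|/ω_in = 3×18/38 = 27/19, sense flips to +
mesh 3 [41T→90T]: |ω|/ω_in = (27/19)×41/90 = 123/190, sense flips to −
mesh 4 [90T→91T]: |ω|/ω_in = (123/190)×90/91 = 1107/1729, sense flips to +
mesh 5 [46T→35T]: |ω|/ω_in = (1107/1729)×46/35 = 50922/60515, sense flips to −
signed output speed (× input speed) = -50922/60515

-50922/60515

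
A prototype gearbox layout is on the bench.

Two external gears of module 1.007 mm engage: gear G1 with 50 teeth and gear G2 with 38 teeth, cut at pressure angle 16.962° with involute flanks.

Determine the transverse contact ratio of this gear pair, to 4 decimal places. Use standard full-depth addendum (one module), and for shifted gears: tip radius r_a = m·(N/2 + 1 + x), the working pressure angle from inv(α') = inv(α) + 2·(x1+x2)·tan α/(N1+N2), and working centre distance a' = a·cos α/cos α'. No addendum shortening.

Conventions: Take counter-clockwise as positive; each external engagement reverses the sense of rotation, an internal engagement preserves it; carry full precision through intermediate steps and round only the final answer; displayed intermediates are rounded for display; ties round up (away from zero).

single-mesh involute tooth geometry (50T engaging 38T at module 1.007)
base radii: r_b1 = 24.079849, r_b2 = 18.300685
tip radii: r_a1 = 26.182000, r_a2 = 20.140000
no profile shift: α' = α, a' = a
action lengths: √(r_a1²−r_b1²) = 10.279009, √(r_a2²−r_b2²) = 8.408599
base pitch p_b = π·m·cos α = 3.025963
CR = (10.279009 + 8.408599 − 44.308000·sin 16.96200°)/3.025963 = 1.903958
contact ratio ≈ 1.9040

1.9040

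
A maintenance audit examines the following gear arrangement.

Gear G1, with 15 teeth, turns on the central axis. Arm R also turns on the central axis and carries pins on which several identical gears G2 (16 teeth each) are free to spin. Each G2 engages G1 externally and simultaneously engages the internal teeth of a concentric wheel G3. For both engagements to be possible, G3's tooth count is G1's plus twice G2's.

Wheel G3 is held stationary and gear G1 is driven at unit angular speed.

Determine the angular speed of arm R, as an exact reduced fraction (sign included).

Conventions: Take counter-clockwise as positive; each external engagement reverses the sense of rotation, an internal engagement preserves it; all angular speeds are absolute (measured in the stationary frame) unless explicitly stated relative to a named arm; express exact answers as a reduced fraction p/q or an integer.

topology: planetary set — G1 15T / G2 16T / G3 47T, arm = carrier (Willis)
ring teeth: 15 + 2·16 = 47
15(ω_sun−ω_arm) = −47(ω_ring−ω_arm),  ω_ring = 0, ω_sun = 1
15(1−ω_arm) = −47(0−ω_arm)  ⇒  62·ω_arm = 15  ⇒  ω_arm = 15/62
exact speed ratio = 15/62

15/62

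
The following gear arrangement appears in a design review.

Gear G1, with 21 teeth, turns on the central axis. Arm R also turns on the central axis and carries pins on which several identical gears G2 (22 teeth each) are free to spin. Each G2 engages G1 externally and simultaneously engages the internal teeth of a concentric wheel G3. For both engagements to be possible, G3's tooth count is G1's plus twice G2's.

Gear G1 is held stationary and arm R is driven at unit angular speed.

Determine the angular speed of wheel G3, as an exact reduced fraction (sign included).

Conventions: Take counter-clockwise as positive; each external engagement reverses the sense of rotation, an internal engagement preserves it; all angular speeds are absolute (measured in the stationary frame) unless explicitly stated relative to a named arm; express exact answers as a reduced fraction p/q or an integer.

86/65

topology: planetary set — G1 21T / G2 22T / G3 65T, arm = carrier (Willis)
ring teeth: 21 + 2·22 = 65
21(ω_sun−ω_arm) = −65(ω_ring−ω_arm),  ω_sun = 0, ω_arm = 1
ω_ring = 1 − (21/65)(0−1) = 86/65
exact speed ratio = 86/65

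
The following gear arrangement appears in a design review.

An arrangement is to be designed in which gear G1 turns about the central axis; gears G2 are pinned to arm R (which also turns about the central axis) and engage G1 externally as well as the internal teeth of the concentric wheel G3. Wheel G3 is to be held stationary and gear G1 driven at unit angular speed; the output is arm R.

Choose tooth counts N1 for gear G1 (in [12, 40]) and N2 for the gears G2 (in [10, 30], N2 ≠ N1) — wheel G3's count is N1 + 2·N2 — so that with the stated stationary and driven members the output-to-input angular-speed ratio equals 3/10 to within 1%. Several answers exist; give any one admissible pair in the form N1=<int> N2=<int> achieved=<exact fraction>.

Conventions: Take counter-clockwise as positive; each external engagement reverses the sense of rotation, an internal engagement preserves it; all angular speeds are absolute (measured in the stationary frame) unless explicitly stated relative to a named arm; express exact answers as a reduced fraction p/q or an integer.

planetary set to be sized for 3/10 (Willis relation)
Willis with ω_ring = 0: ω_arm/ω_sun = N1/(N1+N3); set equal to 3/10  ⇒  N3/N1 = 1/(3/10) − 1 = 7/3
N3 = N1 + 2·N2  ⇒  N2/N1 = (N3/N1 − 1)/2 = (7/3 − 1)/2 = 2/3
smallest multiple with N1 ≥ 12 and N2 ≥ 10: k = 5  ⇒  N1 = 5·3 = 15, N2 = 5·2 = 10 (N1 ≤ 40, N2 ≤ 30, N2 ≠ N1 ✓), N3 = 15 + 2·10 = 35
check: N1/(N1+N3) with N1 = 15, N3 = 35 gives 3/10; |achieved − target| = 0 ≤ 3/1000 ✓

N1=15 N2=10 achieved=3/10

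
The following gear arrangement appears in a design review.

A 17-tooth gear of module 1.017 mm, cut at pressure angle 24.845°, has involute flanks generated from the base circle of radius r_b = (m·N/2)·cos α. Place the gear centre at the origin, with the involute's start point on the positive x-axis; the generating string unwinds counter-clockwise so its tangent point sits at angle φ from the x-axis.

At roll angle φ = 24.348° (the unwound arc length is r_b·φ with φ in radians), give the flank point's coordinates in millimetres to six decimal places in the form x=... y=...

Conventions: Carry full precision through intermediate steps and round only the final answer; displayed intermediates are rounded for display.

single-mesh involute tooth geometry (17T wheel at module 1.017)
pitch radius r_p = m·N/2 = 1.017·17/2 = 8.644500
base radius r_b = r_p·cos α = 8.644500·cos 24.845° = 7.844432
roll angle φ = 24.348° = 0.42495277 rad
x = r_b·(cos φ + φ·sin φ) = 8.521068
y = r_b·(sin φ − φ·cos φ) = 0.197060

x=8.521068 y=0.197060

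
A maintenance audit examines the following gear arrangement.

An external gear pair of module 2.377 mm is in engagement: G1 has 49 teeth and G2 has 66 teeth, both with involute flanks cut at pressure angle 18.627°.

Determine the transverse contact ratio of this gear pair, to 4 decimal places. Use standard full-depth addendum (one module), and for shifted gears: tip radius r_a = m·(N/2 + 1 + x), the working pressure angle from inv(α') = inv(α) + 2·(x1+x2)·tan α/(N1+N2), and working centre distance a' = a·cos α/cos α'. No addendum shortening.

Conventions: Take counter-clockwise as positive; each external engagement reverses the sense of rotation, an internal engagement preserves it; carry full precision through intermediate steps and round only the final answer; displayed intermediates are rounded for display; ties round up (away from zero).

recognized (one external pair, fixed centres): single-mesh tooth geometry, m = 2.377, N1 = 49, N2 = 66
base radii: r_b1 = 55.185956, r_b2 = 74.332103
tip radii: r_a1 = 60.613500, r_a2 = 80.818000
no profile shift: α' = α, a' = a
action lengths: √(r_a1²−r_b1²) = 25.070036, √(r_a2²−r_b2²) = 31.722035
base pitch p_b = π·m·cos α = 7.076400
CR = (25.070036 + 31.722035 − 136.677500·sin 18.62700°)/7.076400 = 1.856378
contact ratio ≈ 1.8564

1.8564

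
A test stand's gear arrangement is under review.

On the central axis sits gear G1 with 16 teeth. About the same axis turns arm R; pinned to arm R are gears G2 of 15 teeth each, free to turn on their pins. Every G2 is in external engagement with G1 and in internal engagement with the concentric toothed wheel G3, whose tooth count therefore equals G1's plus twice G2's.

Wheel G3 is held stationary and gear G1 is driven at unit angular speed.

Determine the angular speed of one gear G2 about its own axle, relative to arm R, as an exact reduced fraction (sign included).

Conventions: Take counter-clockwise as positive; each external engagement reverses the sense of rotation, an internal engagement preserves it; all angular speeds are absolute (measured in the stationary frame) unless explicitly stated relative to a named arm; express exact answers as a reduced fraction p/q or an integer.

-368/465

recognized (axles ride arm R): planetary set, 16/15/46 teeth
ring teeth: 16 + 2·15 = 46
16(ω_sun−ω_arm) = −46(ω_ring−ω_arm),  ω_ring = 0, ω_sun = 1
16(1−ω_arm) = −46(0−ω_arm)  ⇒  62·ω_arm = 16  ⇒  ω_arm = 8/31
sun–planet mesh: 16·(1−8/31) = −15·(ω_p−ω_arm)  ⇒  ω_p−ω_arm = -368/465
exact speed ratio = -368/465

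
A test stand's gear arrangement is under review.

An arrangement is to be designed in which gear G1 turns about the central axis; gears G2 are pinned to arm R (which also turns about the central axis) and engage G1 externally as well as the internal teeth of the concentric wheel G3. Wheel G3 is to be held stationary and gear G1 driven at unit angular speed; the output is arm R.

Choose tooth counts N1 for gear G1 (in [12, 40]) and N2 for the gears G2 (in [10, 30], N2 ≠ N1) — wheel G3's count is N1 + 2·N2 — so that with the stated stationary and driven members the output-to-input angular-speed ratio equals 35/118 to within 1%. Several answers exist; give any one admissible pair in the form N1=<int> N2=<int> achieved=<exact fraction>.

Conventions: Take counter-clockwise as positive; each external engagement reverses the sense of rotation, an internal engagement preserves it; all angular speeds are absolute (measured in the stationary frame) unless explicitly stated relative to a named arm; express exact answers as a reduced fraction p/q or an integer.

N1=35 N2=24 achieved=35/118

design class (target 35/118): planetary set
Willis with ω_ring = 0: ω_arm/ω_sun = N1/(N1+N3); set equal to 35/118  ⇒  N3/N1 = 1/(35/118) − 1 = 83/35
N3 = N1 + 2·N2  ⇒  N2/N1 = (N3/N1 − 1)/2 = (83/35 − 1)/2 = 24/35
smallest multiple with N1 ≥ 12 and N2 ≥ 10: k = 1  ⇒  N1 = 1·35 = 35, N2 = 1·24 = 24 (N1 ≤ 40, N2 ≤ 30, N2 ≠ N1 ✓), N3 = 35 + 2·24 = 83
check: N1/(N1+N3) with N1 = 35, N3 = 83 gives 35/118; |achieved − target| = 0 ≤ 7/2360 ✓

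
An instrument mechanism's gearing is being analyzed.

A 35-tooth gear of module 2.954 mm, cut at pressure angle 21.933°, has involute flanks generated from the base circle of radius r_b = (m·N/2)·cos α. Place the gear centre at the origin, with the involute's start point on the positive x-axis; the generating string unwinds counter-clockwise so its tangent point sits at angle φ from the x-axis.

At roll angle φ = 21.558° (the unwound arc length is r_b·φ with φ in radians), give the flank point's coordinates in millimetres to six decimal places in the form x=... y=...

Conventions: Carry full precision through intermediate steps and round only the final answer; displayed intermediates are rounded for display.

single-mesh involute tooth geometry (35T wheel at module 2.954)
pitch radius r_p = m·N/2 = 2.954·35/2 = 51.695000
base radius r_b = r_p·cos α = 51.695000·cos 21.933° = 47.953382
roll angle φ = 21.558° = 0.37625808 rad
x = r_b·(cos φ + φ·sin φ) = 51.228571
y = r_b·(sin φ − φ·cos φ) = 0.839450

x=51.228571 y=0.839450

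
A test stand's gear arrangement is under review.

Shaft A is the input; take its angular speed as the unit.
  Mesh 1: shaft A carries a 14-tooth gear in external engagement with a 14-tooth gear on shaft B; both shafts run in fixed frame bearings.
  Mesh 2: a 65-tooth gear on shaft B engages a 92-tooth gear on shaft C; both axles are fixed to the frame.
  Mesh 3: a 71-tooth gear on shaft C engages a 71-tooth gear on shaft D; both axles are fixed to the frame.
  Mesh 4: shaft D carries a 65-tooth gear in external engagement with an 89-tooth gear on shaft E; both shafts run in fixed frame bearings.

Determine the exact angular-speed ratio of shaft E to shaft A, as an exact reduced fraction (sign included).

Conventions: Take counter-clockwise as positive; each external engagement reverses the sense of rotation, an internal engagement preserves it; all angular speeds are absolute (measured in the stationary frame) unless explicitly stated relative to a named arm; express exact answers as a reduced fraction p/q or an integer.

class = fixed-axis compound train [4 meshes; 4 ratios multiply, 4 sense flips]
mesh 1 [14T→14T]: running ratio 1, sense −
mesh 2 [65T→92T]: running ratio 65/92, sense +
mesh 3 [71T→71T]: running ratio 65/92, sense −
mesh 4 [65T→89T]: running ratio 4225/8188, sense +
ω_out/ω_in = 4225/8188

4225/8188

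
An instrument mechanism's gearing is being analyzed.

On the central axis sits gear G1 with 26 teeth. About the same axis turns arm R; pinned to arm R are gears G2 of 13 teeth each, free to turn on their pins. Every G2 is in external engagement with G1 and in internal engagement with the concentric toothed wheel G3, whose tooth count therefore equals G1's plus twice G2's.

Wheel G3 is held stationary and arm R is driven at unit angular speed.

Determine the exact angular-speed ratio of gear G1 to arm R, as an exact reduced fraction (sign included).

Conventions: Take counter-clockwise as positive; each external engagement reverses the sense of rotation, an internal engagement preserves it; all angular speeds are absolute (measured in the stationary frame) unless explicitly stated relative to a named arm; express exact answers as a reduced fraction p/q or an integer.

planetary set (26T centre, 13T on arm, 52T internal) — Willis relation
ring teeth: 26 + 2·13 = 52
26(ω_sun−ω_arm) = −52(ω_ring−ω_arm),  ω_ring = 0, ω_arm = 1
ω_sun = 1 − (52/26)(0−1) = 3
ω_out/ω_in = 3

3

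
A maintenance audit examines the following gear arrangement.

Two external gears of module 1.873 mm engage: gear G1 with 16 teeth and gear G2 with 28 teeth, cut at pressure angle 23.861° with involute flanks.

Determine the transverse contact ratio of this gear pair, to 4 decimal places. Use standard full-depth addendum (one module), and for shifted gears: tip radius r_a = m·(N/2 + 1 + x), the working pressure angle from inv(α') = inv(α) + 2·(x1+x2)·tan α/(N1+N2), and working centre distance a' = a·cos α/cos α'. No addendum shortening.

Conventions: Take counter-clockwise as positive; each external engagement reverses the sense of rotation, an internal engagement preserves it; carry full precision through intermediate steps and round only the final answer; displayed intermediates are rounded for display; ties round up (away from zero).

1.4468

class = single-mesh tooth geometry [involute pair 16T × 28T, m = 1.873]
base radii: r_b1 = 13.703310, r_b2 = 23.980793
tip radii: r_a1 = 16.857000, r_a2 = 28.095000
no profile shift: α' = α, a' = a
action lengths: √(r_a1²−r_b1²) = 9.817216, √(r_a2²−r_b2²) = 14.637302
base pitch p_b = π·m·cos α = 5.381277
CR = (9.817216 + 14.637302 − 41.206000·sin 23.86100°)/5.381277 = 1.446850
contact ratio ≈ 1.4468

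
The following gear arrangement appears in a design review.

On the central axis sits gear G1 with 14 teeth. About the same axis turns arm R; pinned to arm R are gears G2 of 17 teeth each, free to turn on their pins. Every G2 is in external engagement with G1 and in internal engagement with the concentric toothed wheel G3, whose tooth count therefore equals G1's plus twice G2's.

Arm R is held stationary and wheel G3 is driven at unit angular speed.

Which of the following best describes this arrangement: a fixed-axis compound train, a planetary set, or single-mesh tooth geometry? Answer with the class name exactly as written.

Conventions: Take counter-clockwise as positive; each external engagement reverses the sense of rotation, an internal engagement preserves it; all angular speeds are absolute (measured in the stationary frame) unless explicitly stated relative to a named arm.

planetary set

planetary set (14T centre, 17T on arm, 48T internal) — Willis relation
classification: planetary set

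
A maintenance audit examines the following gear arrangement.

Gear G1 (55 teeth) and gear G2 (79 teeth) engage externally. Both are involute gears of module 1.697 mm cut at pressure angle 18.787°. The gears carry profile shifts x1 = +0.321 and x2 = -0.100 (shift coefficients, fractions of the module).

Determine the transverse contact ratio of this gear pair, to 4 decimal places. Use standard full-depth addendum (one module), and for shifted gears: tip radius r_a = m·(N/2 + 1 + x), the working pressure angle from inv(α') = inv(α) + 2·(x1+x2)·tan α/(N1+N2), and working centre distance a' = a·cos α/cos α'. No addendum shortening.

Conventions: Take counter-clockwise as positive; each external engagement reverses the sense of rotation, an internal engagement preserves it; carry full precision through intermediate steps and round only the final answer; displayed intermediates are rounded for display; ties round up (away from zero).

topology: single-mesh involute geometry — m = 1.697, 55T/79T pair
base radii: r_b1 = 44.181166, r_b2 = 63.460220
tip radii: r_a1 = 48.909237, r_a2 = 68.558800
inv(α') = inv(18.787°) + 2·(+0.321-0.100)·tan α/(55+79) = 0.01340166  ⇒  α' = 19.32575°
a' = a·cos α / cos α' = 113.6990·cos 18.787°/cos 19.32575° = 114.068902
action lengths: √(r_a1²−r_b1²) = 20.979468, √(r_a2²−r_b2²) = 25.944356
base pitch p_b = π·m·cos α = 5.047245
CR = (20.979468 + 25.944356 − 114.068902·sin 19.32575°)/5.047245 = 1.817632
contact ratio ≈ 1.8176

1.8176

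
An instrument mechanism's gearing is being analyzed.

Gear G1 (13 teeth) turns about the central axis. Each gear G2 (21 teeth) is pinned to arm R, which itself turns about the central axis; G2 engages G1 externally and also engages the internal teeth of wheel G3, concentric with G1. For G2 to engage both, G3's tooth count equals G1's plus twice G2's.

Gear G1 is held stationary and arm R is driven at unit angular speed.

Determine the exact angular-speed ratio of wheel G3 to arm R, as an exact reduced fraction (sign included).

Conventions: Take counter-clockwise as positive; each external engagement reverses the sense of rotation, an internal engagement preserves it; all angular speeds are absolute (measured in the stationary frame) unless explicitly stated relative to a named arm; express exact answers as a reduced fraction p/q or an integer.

68/55

topology: planetary set — G1 13T / G2 21T / G3 55T, arm = carrier (Willis)
ring teeth: 13 + 2·21 = 55
13(ω_sun−ω_arm) = −55(ω_ring−ω_arm),  ω_sun = 0, ω_arm = 1
ω_ring = 1 − (13/55)(0−1) = 68/55
ω_out/ω_in = 68/55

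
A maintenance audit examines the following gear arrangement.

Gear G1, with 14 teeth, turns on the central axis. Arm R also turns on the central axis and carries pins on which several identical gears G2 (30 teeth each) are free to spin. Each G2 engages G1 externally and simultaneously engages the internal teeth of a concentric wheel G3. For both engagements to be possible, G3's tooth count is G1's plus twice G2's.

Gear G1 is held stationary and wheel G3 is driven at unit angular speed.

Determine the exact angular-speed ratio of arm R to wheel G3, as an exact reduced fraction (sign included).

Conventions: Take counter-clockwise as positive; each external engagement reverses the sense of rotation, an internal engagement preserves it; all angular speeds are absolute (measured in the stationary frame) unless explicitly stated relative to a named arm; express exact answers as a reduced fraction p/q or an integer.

class = planetary set [G3 = 14+2·30 = 74; Willis about the carrier]
ring teeth: 14 + 2·30 = 74
14(ω_sun−ω_arm) = −74(ω_ring−ω_arm),  ω_sun = 0, ω_ring = 1
14(0−ω_arm) = −74(1−ω_arm)  ⇒  88·ω_arm = 74  ⇒  ω_arm = 37/44
ω_out/ω_in = 37/44

37/44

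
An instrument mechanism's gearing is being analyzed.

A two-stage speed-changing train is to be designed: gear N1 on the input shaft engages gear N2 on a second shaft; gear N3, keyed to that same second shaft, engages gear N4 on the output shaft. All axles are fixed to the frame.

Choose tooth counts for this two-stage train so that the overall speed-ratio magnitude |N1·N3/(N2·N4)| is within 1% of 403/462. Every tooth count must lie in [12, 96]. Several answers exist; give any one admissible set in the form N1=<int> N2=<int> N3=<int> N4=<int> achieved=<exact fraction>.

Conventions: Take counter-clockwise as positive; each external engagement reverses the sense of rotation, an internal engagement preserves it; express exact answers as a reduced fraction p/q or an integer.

N1=13 N2=14 N3=31 N4=33 achieved=403/462

design class (target 403/462): fixed-axis compound train
target = 403/462 in lowest terms: an exact hit needs N1·N3 = k·403 and N2·N4 = k·462 for one integer k, every count in [12, 96]; additionally prefer no 1:1 stage (N1 ≠ N2, N3 ≠ N4)
k = 1: N1·N3 = 403 = 13·31, N2·N4 = 462 = 14·33
achieved = 13·31/(14·33) = 403/462; |achieved − target| = 0 ≤ 403/46200 ✓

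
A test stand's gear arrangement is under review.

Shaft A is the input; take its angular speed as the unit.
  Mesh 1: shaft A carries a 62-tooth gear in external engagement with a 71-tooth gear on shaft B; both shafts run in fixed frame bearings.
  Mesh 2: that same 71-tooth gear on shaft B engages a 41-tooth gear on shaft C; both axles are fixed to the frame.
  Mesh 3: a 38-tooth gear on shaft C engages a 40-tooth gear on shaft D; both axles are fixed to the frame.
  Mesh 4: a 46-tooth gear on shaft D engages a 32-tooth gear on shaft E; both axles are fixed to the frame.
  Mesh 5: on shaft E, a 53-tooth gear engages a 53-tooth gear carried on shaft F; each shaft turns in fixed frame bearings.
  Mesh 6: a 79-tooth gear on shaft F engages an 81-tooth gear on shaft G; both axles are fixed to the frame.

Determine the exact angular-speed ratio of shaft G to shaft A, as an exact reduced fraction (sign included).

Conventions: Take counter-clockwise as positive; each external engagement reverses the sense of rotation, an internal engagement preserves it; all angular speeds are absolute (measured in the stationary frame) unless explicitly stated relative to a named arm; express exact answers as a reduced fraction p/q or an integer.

class = fixed-axis compound train [6 meshes; 6 ratios multiply, 6 sense flips]
mesh 1 [62T→71T]: running ratio 62/71, sense −
mesh 2 [71T→41T]: running ratio 62/41, sense +
mesh 3 [38T→40T]: running ratio 589/410, sense −
mesh 4 [46T→32T]: running ratio 13547/6560, sense +
mesh 5 [53T→53T]: running ratio 13547/6560, sense −
mesh 6 [79T→81T]: running ratio 1070213/531360, sense +
ω_out/ω_in = 1070213/531360

1070213/531360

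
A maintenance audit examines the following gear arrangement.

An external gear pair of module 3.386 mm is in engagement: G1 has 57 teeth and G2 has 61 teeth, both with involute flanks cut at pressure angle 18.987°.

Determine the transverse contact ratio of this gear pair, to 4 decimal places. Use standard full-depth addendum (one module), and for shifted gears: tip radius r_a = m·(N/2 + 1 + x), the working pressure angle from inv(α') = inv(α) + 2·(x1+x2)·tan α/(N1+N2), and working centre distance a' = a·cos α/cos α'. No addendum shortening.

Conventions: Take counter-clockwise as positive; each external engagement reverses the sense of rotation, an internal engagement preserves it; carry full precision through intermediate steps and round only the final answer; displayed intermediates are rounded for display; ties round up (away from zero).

single-mesh involute tooth geometry (57T engaging 61T at module 3.386)
base radii: r_b1 = 91.250614, r_b2 = 97.654166
tip radii: r_a1 = 99.887000, r_a2 = 106.659000
no profile shift: α' = α, a' = a
action lengths: √(r_a1²−r_b1²) = 40.629277, √(r_a2²−r_b2²) = 42.892961
base pitch p_b = π·m·cos α = 10.058676
CR = (40.629277 + 42.892961 − 199.774000·sin 18.98700°)/10.058676 = 1.841698
contact ratio ≈ 1.8417

1.8417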